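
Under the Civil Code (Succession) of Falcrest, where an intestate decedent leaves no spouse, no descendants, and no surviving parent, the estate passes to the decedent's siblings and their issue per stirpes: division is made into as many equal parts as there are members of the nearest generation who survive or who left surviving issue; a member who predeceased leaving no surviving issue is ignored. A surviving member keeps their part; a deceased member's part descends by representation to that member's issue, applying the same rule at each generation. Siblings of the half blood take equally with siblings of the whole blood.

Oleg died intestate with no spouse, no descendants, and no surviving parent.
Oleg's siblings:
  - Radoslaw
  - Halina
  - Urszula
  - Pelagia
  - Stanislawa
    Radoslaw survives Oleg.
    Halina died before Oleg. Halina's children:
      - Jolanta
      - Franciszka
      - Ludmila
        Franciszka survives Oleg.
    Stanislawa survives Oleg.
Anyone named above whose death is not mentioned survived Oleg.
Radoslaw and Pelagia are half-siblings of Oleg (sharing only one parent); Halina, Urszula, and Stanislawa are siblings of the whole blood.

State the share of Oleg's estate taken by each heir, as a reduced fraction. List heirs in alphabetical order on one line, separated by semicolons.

Franciszka 1/15; Jolanta 1/15; Ludmila 1/15; Pelagia 1/5; Radoslaw 1/5; Stanislawa 1/5; Urszula 1/5

No spouse, descendants, or parent survives, so the estate passes to Oleg's siblings per stirpes.
Half-blood and whole-blood siblings take equally under the stated rule.
The estate is divided into 5 equal shares of 1/5 among Radoslaw, Halina, Urszula, Pelagia, Stanislawa.
Radoslaw is living and takes 1/5.
Halina predeceased; the 1/5 allotted to Halina's branch passes to Halina's issue by representation.
The 1/5 is divided into 3 equal shares of 1/15 among Jolanta, Franciszka, Ludmila.
Jolanta is living and takes 1/15.
Franciszka is living and takes 1/15.
Ludmila is living and takes 1/15.
Urszula is living and takes 1/5.
Pelagia is living and takes 1/5.
Stanislawa is living and takes 1/5.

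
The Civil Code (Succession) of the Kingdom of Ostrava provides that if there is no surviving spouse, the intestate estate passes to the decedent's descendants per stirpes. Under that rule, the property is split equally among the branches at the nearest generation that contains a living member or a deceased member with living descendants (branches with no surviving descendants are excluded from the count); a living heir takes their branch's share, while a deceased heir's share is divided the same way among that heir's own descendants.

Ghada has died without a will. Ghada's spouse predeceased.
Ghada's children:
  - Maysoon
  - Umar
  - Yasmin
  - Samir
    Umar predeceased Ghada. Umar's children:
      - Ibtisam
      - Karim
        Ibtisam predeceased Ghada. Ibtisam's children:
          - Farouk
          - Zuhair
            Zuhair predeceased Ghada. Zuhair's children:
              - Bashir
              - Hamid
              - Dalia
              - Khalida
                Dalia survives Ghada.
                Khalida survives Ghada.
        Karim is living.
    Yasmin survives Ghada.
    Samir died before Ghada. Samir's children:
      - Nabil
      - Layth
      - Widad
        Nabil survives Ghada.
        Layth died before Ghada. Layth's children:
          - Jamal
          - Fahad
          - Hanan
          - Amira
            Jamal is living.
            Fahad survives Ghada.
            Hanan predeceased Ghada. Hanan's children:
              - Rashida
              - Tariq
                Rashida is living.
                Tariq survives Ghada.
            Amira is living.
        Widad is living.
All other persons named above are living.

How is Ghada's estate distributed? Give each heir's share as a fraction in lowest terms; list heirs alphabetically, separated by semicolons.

Amira 1/48; Bashir 1/64; Dalia 1/64; Fahad 1/48; Farouk 1/16; Hamid 1/64; Jamal 1/48; Karim 1/8; Khalida 1/64; Maysoon 1/4; Nabil 1/12; Rashida 1/96; Tariq 1/96; Widad 1/12; Yasmin 1/4

There is no surviving spouse, so the entire estate passes to Ghada's descendants per stirpes.
The estate is divided into 4 equal shares of 1/4 among Maysoon, Umar, Yasmin, Samir.
Maysoon is living and takes 1/4.
Umar predeceased; the 1/4 allotted to Umar's branch passes to Umar's issue by representation.
The 1/4 is divided into 2 equal shares of 1/8 among Ibtisam, Karim.
Ibtisam predeceased; the 1/8 allotted to Ibtisam's branch passes to Ibtisam's issue by representation.
The 1/8 is divided into 2 equal shares of 1/16 among Farouk, Zuhair.
Farouk is living and takes 1/16.
Zuhair predeceased; the 1/16 allotted to Zuhair's branch passes to Zuhair's issue by representation.
The 1/16 is divided into 4 equal shares of 1/64 among Bashir, Hamid, Dalia, Khalida.
Bashir is living and takes 1/64.
Hamid is living and takes 1/64.
Dalia is living and takes 1/64.
Khalida is living and takes 1/64.
Karim is living and takes 1/8.
Yasmin is living and takes 1/4.
Samir predeceased; the 1/4 allotted to Samir's branch passes to Samir's issue by representation.
The 1/4 is divided into 3 equal shares of 1/12 among Nabil, Layth, Widad.
Nabil is living and takes 1/12.
Layth predeceased; the 1/12 allotted to Layth's branch passes to Layth's issue by representation.
The 1/12 is divided into 4 equal shares of 1/48 among Jamal, Fahad, Hanan, Amira.
Jamal is living and takes 1/48.
Fahad is living and takes 1/48.
Hanan predeceased; the 1/48 allotted to Hanan's branch passes to Hanan's issue by representation.
The 1/48 is divided into 2 equal shares of 1/96 among Rashida, Tariq.
Rashida is living and takes 1/96.
Tariq is living and takes 1/96.
Amira is living and takes 1/48.
Widad is living and takes 1/12.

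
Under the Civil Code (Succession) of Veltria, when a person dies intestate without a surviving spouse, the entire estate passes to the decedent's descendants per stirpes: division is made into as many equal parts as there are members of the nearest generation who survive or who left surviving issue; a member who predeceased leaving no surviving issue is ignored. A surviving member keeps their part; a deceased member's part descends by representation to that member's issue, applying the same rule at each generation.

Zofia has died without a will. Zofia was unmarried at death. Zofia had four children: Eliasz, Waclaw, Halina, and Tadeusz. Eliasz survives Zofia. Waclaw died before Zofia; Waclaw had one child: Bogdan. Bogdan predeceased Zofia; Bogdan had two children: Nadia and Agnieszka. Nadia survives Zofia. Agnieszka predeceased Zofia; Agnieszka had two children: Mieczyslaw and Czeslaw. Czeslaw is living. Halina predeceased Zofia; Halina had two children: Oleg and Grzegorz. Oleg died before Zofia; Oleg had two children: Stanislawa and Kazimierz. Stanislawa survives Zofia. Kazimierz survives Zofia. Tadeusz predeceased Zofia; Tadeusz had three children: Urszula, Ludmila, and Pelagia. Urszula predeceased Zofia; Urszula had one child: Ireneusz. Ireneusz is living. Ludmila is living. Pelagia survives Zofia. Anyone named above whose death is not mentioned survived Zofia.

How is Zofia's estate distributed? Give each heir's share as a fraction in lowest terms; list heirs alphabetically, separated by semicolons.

Czeslaw 1/16; Eliasz 1/4; Grzegorz 1/8; Ireneusz 1/12; Kazimierz 1/16; Ludmila 1/12; Mieczyslaw 1/16; Nadia 1/8; Pelagia 1/12; Stanislawa 1/16

There is no surviving spouse, so the entire estate passes to Zofia's descendants per stirpes.
The estate is divided into 4 equal shares of 1/4 among Eliasz, Waclaw, Halina, Tadeusz.
Eliasz is living and takes 1/4.
Waclaw predeceased; the 1/4 allotted to Waclaw's branch passes to Waclaw's issue by representation.
Bogdan's line is the sole branch at this level, so the full 1/4 passes to Bogdan's issue by representation.
The 1/4 is divided into 2 equal shares of 1/8 among Nadia, Agnieszka.
Nadia is living and takes 1/8.
Agnieszka predeceased; the 1/8 allotted to Agnieszka's branch passes to Agnieszka's issue by representation.
The 1/8 is divided into 2 equal shares of 1/16 among Mieczyslaw, Czeslaw.
Mieczyslaw is living and takes 1/16.
Czeslaw is living and takes 1/16.
Halina predeceased; the 1/4 allotted to Halina's branch passes to Halina's issue by representation.
The 1/4 is divided into 2 equal shares of 1/8 among Oleg, Grzegorz.
Oleg predeceased; the 1/8 allotted to Oleg's branch passes to Oleg's issue by representation.
The 1/8 is divided into 2 equal shares of 1/16 among Stanislawa, Kazimierz.
Stanislawa is living and takes 1/16.
Kazimierz is living and takes 1/16.
Grzegorz is living and takes 1/8.
Tadeusz predeceased; the 1/4 allotted to Tadeusz's branch passes to Tadeusz's issue by representation.
The 1/4 is divided into 3 equal shares of 1/12 among Urszula, Ludmila, Pelagia.
Urszula predeceased; the 1/12 allotted to Urszula's branch passes to Urszula's issue by representation.
Ireneusz is the sole taker at this level and receives the full 1/12.
Ludmila is living and takes 1/12.
Pelagia is living and takes 1/12.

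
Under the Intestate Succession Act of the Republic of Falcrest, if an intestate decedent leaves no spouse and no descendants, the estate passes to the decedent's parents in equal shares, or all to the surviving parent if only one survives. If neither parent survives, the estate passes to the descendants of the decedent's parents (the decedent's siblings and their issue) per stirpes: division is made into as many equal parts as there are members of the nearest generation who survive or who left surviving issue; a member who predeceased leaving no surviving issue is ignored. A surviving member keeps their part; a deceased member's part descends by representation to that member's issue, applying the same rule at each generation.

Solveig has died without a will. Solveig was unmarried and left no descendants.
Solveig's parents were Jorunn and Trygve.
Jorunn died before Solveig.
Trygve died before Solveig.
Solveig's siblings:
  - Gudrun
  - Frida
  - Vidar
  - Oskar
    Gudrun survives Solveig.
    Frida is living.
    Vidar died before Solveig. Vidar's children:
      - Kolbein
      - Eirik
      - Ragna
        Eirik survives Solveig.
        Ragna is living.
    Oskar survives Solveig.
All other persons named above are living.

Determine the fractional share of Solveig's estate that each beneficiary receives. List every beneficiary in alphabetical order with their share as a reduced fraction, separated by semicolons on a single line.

Neither parent survives and there are no descendants, so the estate passes to Solveig's siblings and their issue per stirpes.
The estate is divided into 4 equal shares of 1/4 among Gudrun, Frida, Vidar, Oskar.
Gudrun is living and takes 1/4.
Frida is living and takes 1/4.
Vidar predeceased; the 1/4 allotted to Vidar's branch passes to Vidar's issue by representation.
The 1/4 is divided into 3 equal shares of 1/12 among Kolbein, Eirik, Ragna.
Kolbein is living and takes 1/12.
Eirik is living and takes 1/12.
Ragna is living and takes 1/12.
Oskar is living and takes 1/4.

Eirik 1/12; Frida 1/4; Gudrun 1/4; Kolbein 1/12; Oskar 1/4; Ragna 1/12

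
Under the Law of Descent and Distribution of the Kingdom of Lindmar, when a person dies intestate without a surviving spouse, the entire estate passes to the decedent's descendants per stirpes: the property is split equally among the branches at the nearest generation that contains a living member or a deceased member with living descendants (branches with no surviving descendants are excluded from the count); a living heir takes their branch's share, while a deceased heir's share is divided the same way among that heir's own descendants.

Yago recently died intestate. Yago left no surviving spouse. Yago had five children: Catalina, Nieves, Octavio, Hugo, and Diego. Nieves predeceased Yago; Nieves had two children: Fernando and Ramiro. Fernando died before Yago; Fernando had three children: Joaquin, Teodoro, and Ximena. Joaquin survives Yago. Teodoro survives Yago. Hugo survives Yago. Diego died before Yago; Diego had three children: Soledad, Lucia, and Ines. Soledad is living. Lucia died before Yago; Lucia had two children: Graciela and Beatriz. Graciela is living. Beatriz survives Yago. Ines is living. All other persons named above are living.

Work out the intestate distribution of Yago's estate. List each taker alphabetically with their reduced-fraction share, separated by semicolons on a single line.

There is no surviving spouse, so the entire estate passes to Yago's descendants per stirpes.
The estate is divided into 5 equal shares of 1/5 among Catalina, Nieves, Octavio, Hugo, Diego.
Catalina is living and takes 1/5.
Nieves predeceased; the 1/5 allotted to Nieves's branch passes to Nieves's issue by representation.
The 1/5 is divided into 2 equal shares of 1/10 among Fernando, Ramiro.
Fernando predeceased; the 1/10 allotted to Fernando's branch passes to Fernando's issue by representation.
The 1/10 is divided into 3 equal shares of 1/30 among Joaquin, Teodoro, Ximena.
Joaquin is living and takes 1/30.
Teodoro is living and takes 1/30.
Ximena is living and takes 1/30.
Ramiro is living and takes 1/10.
Octavio is living and takes 1/5.
Hugo is living and takes 1/5.
Diego predeceased; the 1/5 allotted to Diego's branch passes to Diego's issue by representation.
The 1/5 is divided into 3 equal shares of 1/15 among Soledad, Lucia, Ines.
Soledad is living and takes 1/15.
Lucia predeceased; the 1/15 allotted to Lucia's branch passes to Lucia's issue by representation.
The 1/15 is divided into 2 equal shares of 1/30 among Graciela, Beatriz.
Graciela is living and takes 1/30.
Beatriz is living and takes 1/30.
Ines is living and takes 1/15.

Beatriz 1/30; Catalina 1/5; Graciela 1/30; Hugo 1/5; Ines 1/15; Joaquin 1/30; Octavio 1/5; Ramiro 1/10; Soledad 1/15; Teodoro 1/30; Ximena 1/30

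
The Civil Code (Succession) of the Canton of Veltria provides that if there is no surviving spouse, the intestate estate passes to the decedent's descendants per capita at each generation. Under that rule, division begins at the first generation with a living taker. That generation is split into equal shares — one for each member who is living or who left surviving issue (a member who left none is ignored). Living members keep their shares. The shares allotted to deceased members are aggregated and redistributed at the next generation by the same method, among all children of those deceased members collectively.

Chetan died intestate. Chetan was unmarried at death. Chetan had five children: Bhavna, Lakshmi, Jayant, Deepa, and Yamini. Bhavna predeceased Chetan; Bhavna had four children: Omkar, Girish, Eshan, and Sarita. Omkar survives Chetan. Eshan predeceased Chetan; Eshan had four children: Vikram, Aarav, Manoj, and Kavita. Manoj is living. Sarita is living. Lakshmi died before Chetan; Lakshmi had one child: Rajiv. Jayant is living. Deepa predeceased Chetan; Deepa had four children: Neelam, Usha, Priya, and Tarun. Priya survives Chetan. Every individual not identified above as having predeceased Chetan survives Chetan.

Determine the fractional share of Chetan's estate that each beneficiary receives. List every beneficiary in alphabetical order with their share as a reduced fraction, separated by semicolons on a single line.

Aarav 1/60; Girish 1/15; Jayant 1/5; Kavita 1/60; Manoj 1/60; Neelam 1/15; Omkar 1/15; Priya 1/15; Rajiv 1/15; Sarita 1/15; Tarun 1/15; Usha 1/15; Vikram 1/60; Yamini 1/5

There is no surviving spouse, so the entire estate passes to Chetan's descendants per capita at each generation.
At generation 1 (Bhavna, Lakshmi, Jayant, Deepa, Yamini) there are 5 shares of (1)/5 = 1/5 each.
Living: Jayant and Yamini — each takes 1/5.
Deceased: Bhavna, Lakshmi, and Deepa. Their combined 3/5 is pooled and carried to generation 2.
At generation 2 (Omkar, Girish, Eshan, Sarita, Rajiv, Neelam, Usha, Priya, Tarun) there are 9 shares of (3/5)/9 = 1/15 each.
Living: Omkar, Girish, Sarita, Rajiv, Neelam, Usha, Priya, and Tarun — each takes 1/15.
Deceased: Eshan. That 1/15 share is carried to generation 3.
At generation 3 (Vikram, Aarav, Manoj, Kavita) there are 4 shares of (1/15)/4 = 1/60 each.
Living: Vikram, Aarav, Manoj, and Kavita — each takes 1/60.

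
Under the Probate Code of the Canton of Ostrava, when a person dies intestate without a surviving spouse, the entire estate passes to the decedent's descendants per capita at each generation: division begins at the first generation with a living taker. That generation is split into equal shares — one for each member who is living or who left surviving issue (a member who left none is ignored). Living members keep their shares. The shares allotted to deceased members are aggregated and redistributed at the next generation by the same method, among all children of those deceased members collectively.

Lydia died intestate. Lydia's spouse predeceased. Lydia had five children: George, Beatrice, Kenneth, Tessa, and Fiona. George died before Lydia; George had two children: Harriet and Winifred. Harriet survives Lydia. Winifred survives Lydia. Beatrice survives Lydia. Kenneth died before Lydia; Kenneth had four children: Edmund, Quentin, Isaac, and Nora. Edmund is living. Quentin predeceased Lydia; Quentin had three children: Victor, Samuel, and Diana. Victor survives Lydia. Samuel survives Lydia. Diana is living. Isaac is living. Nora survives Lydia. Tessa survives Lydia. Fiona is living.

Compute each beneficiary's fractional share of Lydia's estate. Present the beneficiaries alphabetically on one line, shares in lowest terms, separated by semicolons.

There is no surviving spouse, so the entire estate passes to Lydia's descendants per capita at each generation.
At generation 1 (George, Beatrice, Kenneth, Tessa, Fiona) there are 5 shares of (1)/5 = 1/5 each.
Living: Beatrice, Tessa, and Fiona — each takes 1/5.
Deceased: George and Kenneth. Their combined 2/5 is pooled and carried to generation 2.
At generation 2 (Harriet, Winifred, Edmund, Quentin, Isaac, Nora) there are 6 shares of (2/5)/6 = 1/15 each.
Living: Harriet, Winifred, Edmund, Isaac, and Nora — each takes 1/15.
Deceased: Quentin. That 1/15 share is carried to generation 3.
At generation 3 (Victor, Samuel, Diana) there are 3 shares of (1/15)/3 = 1/45 each.
Living: Victor, Samuel, and Diana — each takes 1/45.

Beatrice 1/5; Diana 1/45; Edmund 1/15; Fiona 1/5; Harriet 1/15; Isaac 1/15; Nora 1/15; Samuel 1/45; Tessa 1/5; Victor 1/45; Winifred 1/15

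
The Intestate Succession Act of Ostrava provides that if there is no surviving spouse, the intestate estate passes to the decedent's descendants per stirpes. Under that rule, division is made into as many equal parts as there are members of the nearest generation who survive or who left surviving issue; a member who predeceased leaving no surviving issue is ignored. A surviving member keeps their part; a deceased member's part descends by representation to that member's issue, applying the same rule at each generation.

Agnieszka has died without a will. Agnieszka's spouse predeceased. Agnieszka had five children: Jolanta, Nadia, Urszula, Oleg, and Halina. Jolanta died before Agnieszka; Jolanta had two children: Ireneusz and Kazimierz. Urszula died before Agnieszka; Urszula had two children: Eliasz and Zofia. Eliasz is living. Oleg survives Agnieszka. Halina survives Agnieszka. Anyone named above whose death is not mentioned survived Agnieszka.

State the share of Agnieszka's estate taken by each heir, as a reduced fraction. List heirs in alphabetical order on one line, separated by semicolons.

There is no surviving spouse, so the entire estate passes to Agnieszka's descendants per stirpes.
The estate is divided into 5 equal shares of 1/5 among Jolanta, Nadia, Urszula, Oleg, Halina.
Jolanta predeceased; the 1/5 allotted to Jolanta's branch passes to Jolanta's issue by representation.
The 1/5 is divided into 2 equal shares of 1/10 among Ireneusz, Kazimierz.
Ireneusz is living and takes 1/10.
Kazimierz is living and takes 1/10.
Nadia is living and takes 1/5.
Urszula predeceased; the 1/5 allotted to Urszula's branch passes to Urszula's issue by representation.
The 1/5 is divided into 2 equal shares of 1/10 among Eliasz, Zofia.
Eliasz is living and takes 1/10.
Zofia is living and takes 1/10.
Oleg is living and takes 1/5.
Halina is living and takes 1/5.

Eliasz 1/10; Halina 1/5; Ireneusz 1/10; Kazimierz 1/10; Nadia 1/5; Oleg 1/5; Zofia 1/10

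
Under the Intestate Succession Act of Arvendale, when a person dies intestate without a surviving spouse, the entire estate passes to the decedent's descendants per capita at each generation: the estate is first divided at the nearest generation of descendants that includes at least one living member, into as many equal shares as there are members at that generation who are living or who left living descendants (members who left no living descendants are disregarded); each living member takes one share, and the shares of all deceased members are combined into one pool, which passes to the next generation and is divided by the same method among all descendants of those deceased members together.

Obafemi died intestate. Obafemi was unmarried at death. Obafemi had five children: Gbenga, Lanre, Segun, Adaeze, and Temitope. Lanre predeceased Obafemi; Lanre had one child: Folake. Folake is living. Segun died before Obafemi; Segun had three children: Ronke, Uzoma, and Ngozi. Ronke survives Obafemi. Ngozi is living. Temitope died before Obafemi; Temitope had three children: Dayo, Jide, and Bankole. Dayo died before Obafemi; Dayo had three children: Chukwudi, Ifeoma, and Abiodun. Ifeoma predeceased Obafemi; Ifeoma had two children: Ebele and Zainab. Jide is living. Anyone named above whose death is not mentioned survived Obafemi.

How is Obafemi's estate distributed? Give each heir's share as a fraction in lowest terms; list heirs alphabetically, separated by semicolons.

Abiodun 1/35; Adaeze 1/5; Bankole 3/35; Chukwudi 1/35; Ebele 1/70; Folake 3/35; Gbenga 1/5; Jide 3/35; Ngozi 3/35; Ronke 3/35; Uzoma 3/35; Zainab 1/70

There is no surviving spouse, so the entire estate passes to Obafemi's descendants per capita at each generation.
At generation 1 (Gbenga, Lanre, Segun, Adaeze, Temitope) there are 5 shares of (1)/5 = 1/5 each.
Living: Gbenga and Adaeze — each takes 1/5.
Deceased: Lanre, Segun, and Temitope. Their combined 3/5 is pooled and carried to generation 2.
At generation 2 (Folake, Ronke, Uzoma, Ngozi, Dayo, Jide, Bankole) there are 7 shares of (3/5)/7 = 3/35 each.
Living: Folake, Ronke, Uzoma, Ngozi, Jide, and Bankole — each takes 3/35.
Deceased: Dayo. That 3/35 share is carried to generation 3.
At generation 3 (Chukwudi, Ifeoma, Abiodun) there are 3 shares of (3/35)/3 = 1/35 each.
Living: Chukwudi and Abiodun — each takes 1/35.
Deceased: Ifeoma. That 1/35 share is carried to generation 4.
At generation 4 (Ebele, Zainab) there are 2 shares of (1/35)/2 = 1/70 each.
Living: Ebele and Zainab — each takes 1/70.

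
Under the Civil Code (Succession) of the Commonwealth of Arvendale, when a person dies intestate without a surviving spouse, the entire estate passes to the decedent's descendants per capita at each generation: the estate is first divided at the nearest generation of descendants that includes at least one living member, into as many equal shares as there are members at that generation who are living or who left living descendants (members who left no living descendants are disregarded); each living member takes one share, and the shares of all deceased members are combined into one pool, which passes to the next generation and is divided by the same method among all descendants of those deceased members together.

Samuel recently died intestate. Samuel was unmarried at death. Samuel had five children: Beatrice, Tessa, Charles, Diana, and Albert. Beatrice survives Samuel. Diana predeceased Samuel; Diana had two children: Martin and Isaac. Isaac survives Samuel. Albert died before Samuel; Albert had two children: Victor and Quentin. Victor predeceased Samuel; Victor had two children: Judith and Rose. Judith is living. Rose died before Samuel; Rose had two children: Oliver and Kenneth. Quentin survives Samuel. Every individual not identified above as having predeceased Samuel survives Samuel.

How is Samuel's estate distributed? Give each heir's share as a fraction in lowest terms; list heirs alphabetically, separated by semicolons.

Beatrice 1/5; Charles 1/5; Isaac 1/10; Judith 1/20; Kenneth 1/40; Martin 1/10; Oliver 1/40; Quentin 1/10; Tessa 1/5

There is no surviving spouse, so the entire estate passes to Samuel's descendants per capita at each generation.
At generation 1 (Beatrice, Tessa, Charles, Diana, Albert) there are 5 shares of (1)/5 = 1/5 each.
Living: Beatrice, Tessa, and Charles — each takes 1/5.
Deceased: Diana and Albert. Their combined 2/5 is pooled and carried to generation 2.
At generation 2 (Martin, Isaac, Victor, Quentin) there are 4 shares of (2/5)/4 = 1/10 each.
Living: Martin, Isaac, and Quentin — each takes 1/10.
Deceased: Victor. That 1/10 share is carried to generation 3.
At generation 3 (Judith, Rose) there are 2 shares of (1/10)/2 = 1/20 each.
Living: Judith — each takes 1/20.
Deceased: Rose. That 1/20 share is carried to generation 4.
At generation 4 (Oliver, Kenneth) there are 2 shares of (1/20)/2 = 1/40 each.
Living: Oliver and Kenneth — each takes 1/40.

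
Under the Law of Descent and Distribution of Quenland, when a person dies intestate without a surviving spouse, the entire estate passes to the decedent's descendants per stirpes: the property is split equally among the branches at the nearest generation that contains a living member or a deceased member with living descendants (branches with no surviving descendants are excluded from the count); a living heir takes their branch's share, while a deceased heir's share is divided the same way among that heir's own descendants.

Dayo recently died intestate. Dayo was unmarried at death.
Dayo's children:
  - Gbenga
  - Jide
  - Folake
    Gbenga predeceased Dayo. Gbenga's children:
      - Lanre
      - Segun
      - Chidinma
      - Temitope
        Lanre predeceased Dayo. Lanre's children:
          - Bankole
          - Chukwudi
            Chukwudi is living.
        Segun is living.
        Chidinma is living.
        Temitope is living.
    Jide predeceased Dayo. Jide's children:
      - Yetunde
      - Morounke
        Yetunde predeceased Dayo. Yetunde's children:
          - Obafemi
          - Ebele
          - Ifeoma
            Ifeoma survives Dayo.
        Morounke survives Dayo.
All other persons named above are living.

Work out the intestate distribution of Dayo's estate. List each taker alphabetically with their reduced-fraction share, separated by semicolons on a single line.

Bankole 1/24; Chidinma 1/12; Chukwudi 1/24; Ebele 1/18; Folake 1/3; Ifeoma 1/18; Morounke 1/6; Obafemi 1/18; Segun 1/12; Temitope 1/12

There is no surviving spouse, so the entire estate passes to Dayo's descendants per stirpes.
The estate is divided into 3 equal shares of 1/3 among Gbenga, Jide, Folake.
Gbenga predeceased; the 1/3 allotted to Gbenga's branch passes to Gbenga's issue by representation.
The 1/3 is divided into 4 equal shares of 1/12 among Lanre, Segun, Chidinma, Temitope.
Lanre predeceased; the 1/12 allotted to Lanre's branch passes to Lanre's issue by representation.
The 1/12 is divided into 2 equal shares of 1/24 among Bankole, Chukwudi.
Bankole is living and takes 1/24.
Chukwudi is living and takes 1/24.
Segun is living and takes 1/12.
Chidinma is living and takes 1/12.
Temitope is living and takes 1/12.
Jide predeceased; the 1/3 allotted to Jide's branch passes to Jide's issue by representation.
The 1/3 is divided into 2 equal shares of 1/6 among Yetunde, Morounke.
Yetunde predeceased; the 1/6 allotted to Yetunde's branch passes to Yetunde's issue by representation.
The 1/6 is divided into 3 equal shares of 1/18 among Obafemi, Ebele, Ifeoma.
Obafemi is living and takes 1/18.
Ebele is living and takes 1/18.
Ifeoma is living and takes 1/18.
Morounke is living and takes 1/6.
Folake is living and takes 1/3.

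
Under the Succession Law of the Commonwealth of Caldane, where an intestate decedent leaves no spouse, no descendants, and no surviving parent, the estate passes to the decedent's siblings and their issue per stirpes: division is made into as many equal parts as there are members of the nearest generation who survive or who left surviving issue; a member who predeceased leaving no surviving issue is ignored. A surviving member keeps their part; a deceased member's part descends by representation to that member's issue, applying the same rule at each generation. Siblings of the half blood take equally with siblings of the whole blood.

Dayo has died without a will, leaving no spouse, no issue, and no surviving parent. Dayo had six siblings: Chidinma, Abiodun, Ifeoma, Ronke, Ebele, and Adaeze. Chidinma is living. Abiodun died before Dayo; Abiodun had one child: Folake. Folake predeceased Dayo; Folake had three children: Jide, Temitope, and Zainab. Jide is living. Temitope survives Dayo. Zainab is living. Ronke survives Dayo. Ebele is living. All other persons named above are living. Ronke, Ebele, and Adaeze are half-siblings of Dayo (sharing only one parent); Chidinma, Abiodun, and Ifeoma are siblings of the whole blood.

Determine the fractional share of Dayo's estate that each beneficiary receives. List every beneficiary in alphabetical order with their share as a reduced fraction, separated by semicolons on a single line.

No spouse, descendants, or parent survives, so the estate passes to Dayo's siblings per stirpes.
Half-blood and whole-blood siblings take equally under the stated rule.
The estate is divided into 6 equal shares of 1/6 among Chidinma, Abiodun, Ifeoma, Ronke, Ebele, Adaeze.
Chidinma is living and takes 1/6.
Abiodun predeceased; the 1/6 allotted to Abiodun's branch passes to Abiodun's issue by representation.
Folake's line is the sole branch at this level, so the full 1/6 passes to Folake's issue by representation.
The 1/6 is divided into 3 equal shares of 1/18 among Jide, Temitope, Zainab.
Jide is living and takes 1/18.
Temitope is living and takes 1/18.
Zainab is living and takes 1/18.
Ifeoma is living and takes 1/6.
Ronke is living and takes 1/6.
Ebele is living and takes 1/6.
Adaeze is living and takes 1/6.

Adaeze 1/6; Chidinma 1/6; Ebele 1/6; Ifeoma 1/6; Jide 1/18; Ronke 1/6; Temitope 1/18; Zainab 1/18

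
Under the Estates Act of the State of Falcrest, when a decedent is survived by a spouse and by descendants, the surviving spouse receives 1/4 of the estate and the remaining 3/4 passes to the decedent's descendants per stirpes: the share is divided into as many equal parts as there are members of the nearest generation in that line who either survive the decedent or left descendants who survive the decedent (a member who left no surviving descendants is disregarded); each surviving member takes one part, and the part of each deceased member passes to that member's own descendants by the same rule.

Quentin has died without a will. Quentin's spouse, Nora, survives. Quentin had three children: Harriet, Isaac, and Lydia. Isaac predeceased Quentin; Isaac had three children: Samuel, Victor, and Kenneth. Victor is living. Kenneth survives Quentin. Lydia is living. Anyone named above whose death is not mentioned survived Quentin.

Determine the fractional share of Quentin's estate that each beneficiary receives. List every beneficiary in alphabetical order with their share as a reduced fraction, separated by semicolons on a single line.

Nora, as surviving spouse, takes 1/4.
The remaining 3/4 passes to Quentin's descendants per stirpes.
The 3/4 is divided into 3 equal shares of 1/4 among Harriet, Isaac, Lydia.
Harriet is living and takes 1/4.
Isaac predeceased; the 1/4 allotted to Isaac's branch passes to Isaac's issue by representation.
The 1/4 is divided into 3 equal shares of 1/12 among Samuel, Victor, Kenneth.
Samuel is living and takes 1/12.
Victor is living and takes 1/12.
Kenneth is living and takes 1/12.
Lydia is living and takes 1/4.

Harriet 1/4; Kenneth 1/12; Lydia 1/4; Nora 1/4; Samuel 1/12; Victor 1/12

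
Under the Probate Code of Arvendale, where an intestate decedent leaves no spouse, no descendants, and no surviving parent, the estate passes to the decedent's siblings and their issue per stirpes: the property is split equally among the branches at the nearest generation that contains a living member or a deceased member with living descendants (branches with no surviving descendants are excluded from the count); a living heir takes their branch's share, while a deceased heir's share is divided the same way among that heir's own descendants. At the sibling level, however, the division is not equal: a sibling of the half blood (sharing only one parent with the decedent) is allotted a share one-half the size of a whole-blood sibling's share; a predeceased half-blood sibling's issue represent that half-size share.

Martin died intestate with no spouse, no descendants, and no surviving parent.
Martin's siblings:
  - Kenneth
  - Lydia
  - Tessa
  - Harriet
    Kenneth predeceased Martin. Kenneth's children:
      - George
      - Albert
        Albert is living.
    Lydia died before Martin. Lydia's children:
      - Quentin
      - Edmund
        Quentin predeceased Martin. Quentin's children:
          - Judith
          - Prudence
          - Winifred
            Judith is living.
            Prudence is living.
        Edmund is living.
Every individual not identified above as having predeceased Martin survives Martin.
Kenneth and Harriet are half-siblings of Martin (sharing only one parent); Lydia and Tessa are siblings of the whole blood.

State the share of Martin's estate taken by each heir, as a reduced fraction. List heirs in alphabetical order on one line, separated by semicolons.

Albert 1/12; Edmund 1/6; George 1/12; Harriet 1/6; Judith 1/18; Prudence 1/18; Tessa 1/3; Winifred 1/18

No spouse, descendants, or parent survives, so the estate passes to Martin's siblings per stirpes.
Half-blood siblings count for one-half the weight of whole-blood siblings at the initial division.
Dividing 1 in proportion to weights (total weight 3): Kenneth (weight 1/2) → 1/6; Lydia (weight 1) → 1/3; Tessa (weight 1) → 1/3; Harriet (weight 1/2) → 1/6.
Kenneth predeceased; the 1/6 allotted to Kenneth's branch passes to Kenneth's issue by representation.
The 1/6 is divided into 2 equal shares of 1/12 among George, Albert.
George is living and takes 1/12.
Albert is living and takes 1/12.
Lydia predeceased; the 1/3 allotted to Lydia's branch passes to Lydia's issue by representation.
The 1/3 is divided into 2 equal shares of 1/6 among Quentin, Edmund.
Quentin predeceased; the 1/6 allotted to Quentin's branch passes to Quentin's issue by representation.
The 1/6 is divided into 3 equal shares of 1/18 among Judith, Prudence, Winifred.
Judith is living and takes 1/18.
Prudence is living and takes 1/18.
Winifred is living and takes 1/18.
Edmund is living and takes 1/6.
Tessa is living and takes 1/3.
Harriet is living and takes 1/6.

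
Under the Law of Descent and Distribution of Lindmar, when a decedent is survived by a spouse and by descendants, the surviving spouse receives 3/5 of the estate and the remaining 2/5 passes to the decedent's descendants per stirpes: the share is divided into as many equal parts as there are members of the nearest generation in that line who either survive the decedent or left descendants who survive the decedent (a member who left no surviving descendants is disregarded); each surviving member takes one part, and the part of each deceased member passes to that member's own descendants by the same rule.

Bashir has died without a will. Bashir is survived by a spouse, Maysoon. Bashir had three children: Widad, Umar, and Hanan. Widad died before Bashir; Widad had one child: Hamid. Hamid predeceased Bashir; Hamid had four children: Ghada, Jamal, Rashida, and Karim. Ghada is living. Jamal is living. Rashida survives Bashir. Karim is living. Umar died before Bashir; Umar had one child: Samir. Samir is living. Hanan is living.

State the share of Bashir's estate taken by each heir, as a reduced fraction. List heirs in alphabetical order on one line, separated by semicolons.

Ghada 1/30; Hanan 2/15; Jamal 1/30; Karim 1/30; Maysoon 3/5; Rashida 1/30; Samir 2/15

Maysoon, as surviving spouse, takes 3/5.
The remaining 2/5 passes to Bashir's descendants per stirpes.
The 2/5 is divided into 3 equal shares of 2/15 among Widad, Umar, Hanan.
Widad predeceased; the 2/15 allotted to Widad's branch passes to Widad's issue by representation.
Hamid's line is the sole branch at this level, so the full 2/15 passes to Hamid's issue by representation.
The 2/15 is divided into 4 equal shares of 1/30 among Ghada, Jamal, Rashida, Karim.
Ghada is living and takes 1/30.
Jamal is living and takes 1/30.
Rashida is living and takes 1/30.
Karim is living and takes 1/30.
Umar predeceased; the 2/15 allotted to Umar's branch passes to Umar's issue by representation.
Samir is the sole taker at this level and receives the full 2/15.
Hanan is living and takes 2/15.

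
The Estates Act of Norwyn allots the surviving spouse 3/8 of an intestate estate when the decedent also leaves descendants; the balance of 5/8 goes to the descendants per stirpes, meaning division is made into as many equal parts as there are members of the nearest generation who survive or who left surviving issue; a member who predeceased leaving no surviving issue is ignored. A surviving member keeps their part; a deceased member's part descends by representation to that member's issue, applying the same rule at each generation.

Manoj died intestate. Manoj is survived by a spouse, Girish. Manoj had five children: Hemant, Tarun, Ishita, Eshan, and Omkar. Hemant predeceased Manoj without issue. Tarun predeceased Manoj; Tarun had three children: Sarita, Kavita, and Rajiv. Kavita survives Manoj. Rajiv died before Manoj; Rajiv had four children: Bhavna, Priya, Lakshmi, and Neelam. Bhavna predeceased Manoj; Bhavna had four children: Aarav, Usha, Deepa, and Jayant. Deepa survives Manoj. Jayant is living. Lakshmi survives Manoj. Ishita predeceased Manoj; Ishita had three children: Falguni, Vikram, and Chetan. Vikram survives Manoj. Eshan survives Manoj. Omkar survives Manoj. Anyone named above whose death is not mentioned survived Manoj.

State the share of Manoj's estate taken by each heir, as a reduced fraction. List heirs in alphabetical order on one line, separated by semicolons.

Girish, as surviving spouse, takes 3/8.
The remaining 5/8 passes to Manoj's descendants per stirpes.
Hemant left no surviving issue, so that branch lapses and is disregarded.
The 5/8 is divided into 4 equal shares of 5/32 among Tarun, Ishita, Eshan, Omkar.
Tarun predeceased; the 5/32 allotted to Tarun's branch passes to Tarun's issue by representation.
The 5/32 is divided into 3 equal shares of 5/96 among Sarita, Kavita, Rajiv.
Sarita is living and takes 5/96.
Kavita is living and takes 5/96.
Rajiv predeceased; the 5/96 allotted to Rajiv's branch passes to Rajiv's issue by representation.
The 5/96 is divided into 4 equal shares of 5/384 among Bhavna, Priya, Lakshmi, Neelam.
Bhavna predeceased; the 5/384 allotted to Bhavna's branch passes to Bhavna's issue by representation.
The 5/384 is divided into 4 equal shares of 5/1536 among Aarav, Usha, Deepa, Jayant.
Aarav is living and takes 5/1536.
Usha is living and takes 5/1536.
Deepa is living and takes 5/1536.
Jayant is living and takes 5/1536.
Priya is living and takes 5/384.
Lakshmi is living and takes 5/384.
Neelam is living and takes 5/384.
Ishita predeceased; the 5/32 allotted to Ishita's branch passes to Ishita's issue by representation.
The 5/32 is divided into 3 equal shares of 5/96 among Falguni, Vikram, Chetan.
Falguni is living and takes 5/96.
Vikram is living and takes 5/96.
Chetan is living and takes 5/96.
Eshan is living and takes 5/32.
Omkar is living and takes 5/32.

Aarav 5/1536; Chetan 5/96; Deepa 5/1536; Eshan 5/32; Falguni 5/96; Girish 3/8; Jayant 5/1536; Kavita 5/96; Lakshmi 5/384; Neelam 5/384; Omkar 5/32; Priya 5/384; Sarita 5/96; Usha 5/1536; Vikram 5/96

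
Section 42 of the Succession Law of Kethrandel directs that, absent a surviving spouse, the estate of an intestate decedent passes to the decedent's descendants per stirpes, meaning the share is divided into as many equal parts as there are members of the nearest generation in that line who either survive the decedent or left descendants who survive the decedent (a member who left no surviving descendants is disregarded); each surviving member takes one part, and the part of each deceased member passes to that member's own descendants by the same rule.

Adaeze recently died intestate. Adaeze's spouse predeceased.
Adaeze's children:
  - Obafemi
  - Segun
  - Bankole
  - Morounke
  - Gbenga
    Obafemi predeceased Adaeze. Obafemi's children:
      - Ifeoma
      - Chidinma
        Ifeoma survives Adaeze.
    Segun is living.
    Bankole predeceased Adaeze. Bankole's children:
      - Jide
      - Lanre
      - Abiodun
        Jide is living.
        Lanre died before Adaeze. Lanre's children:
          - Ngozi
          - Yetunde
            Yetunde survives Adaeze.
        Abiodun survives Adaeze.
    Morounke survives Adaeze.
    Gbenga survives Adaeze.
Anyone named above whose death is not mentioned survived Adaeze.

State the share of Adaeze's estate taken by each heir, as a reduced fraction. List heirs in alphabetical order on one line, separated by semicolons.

Abiodun 1/15; Chidinma 1/10; Gbenga 1/5; Ifeoma 1/10; Jide 1/15; Morounke 1/5; Ngozi 1/30; Segun 1/5; Yetunde 1/30

There is no surviving spouse, so the entire estate passes to Adaeze's descendants per stirpes.
The estate is divided into 5 equal shares of 1/5 among Obafemi, Segun, Bankole, Morounke, Gbenga.
Obafemi predeceased; the 1/5 allotted to Obafemi's branch passes to Obafemi's issue by representation.
The 1/5 is divided into 2 equal shares of 1/10 among Ifeoma, Chidinma.
Ifeoma is living and takes 1/10.
Chidinma is living and takes 1/10.
Segun is living and takes 1/5.
Bankole predeceased; the 1/5 allotted to Bankole's branch passes to Bankole's issue by representation.
The 1/5 is divided into 3 equal shares of 1/15 among Jide, Lanre, Abiodun.
Jide is living and takes 1/15.
Lanre predeceased; the 1/15 allotted to Lanre's branch passes to Lanre's issue by representation.
The 1/15 is divided into 2 equal shares of 1/30 among Ngozi, Yetunde.
Ngozi is living and takes 1/30.
Yetunde is living and takes 1/30.
Abiodun is living and takes 1/15.
Morounke is living and takes 1/5.
Gbenga is living and takes 1/5.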